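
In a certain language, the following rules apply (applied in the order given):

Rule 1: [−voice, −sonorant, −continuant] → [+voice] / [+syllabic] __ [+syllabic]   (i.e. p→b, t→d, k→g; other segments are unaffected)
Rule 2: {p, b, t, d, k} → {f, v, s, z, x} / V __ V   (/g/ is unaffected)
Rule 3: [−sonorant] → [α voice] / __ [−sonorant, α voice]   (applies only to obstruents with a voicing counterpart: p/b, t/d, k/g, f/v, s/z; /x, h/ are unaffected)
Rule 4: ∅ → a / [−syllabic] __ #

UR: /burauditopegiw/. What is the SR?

Rule 1 (intervocalic voicing): /t/ is a voiceless stop between vowels /i/ and /o/, so it voices to [d]. /p/ is a voiceless stop between vowels /o/ and /e/, so it voices to [b]. /burauditopegiw/ → buraudidobegiw.
Rule 2 (intervocalic spirantization): /d/ is a stop between vowels /u/ and /i/, so it spirantizes to the fricative [z]. /d/ is a stop between vowels /i/ and /o/, so it spirantizes to the fricative [z]. /b/ is a stop between vowels /o/ and /e/, so it spirantizes to the fricative [v]. /buraudidobegiw/ → burauzizovegiw.
Rule 3 (regressive voicing assimilation): no segment meets the environment; /burauzizovegiw/ is unchanged.
Rule 4 (final a-epenthesis): the form ends in the consonant /w/, so [a] is inserted word-finally. /burauzizovegiw/ → burauzizovegiwa.

burauzizovegiwa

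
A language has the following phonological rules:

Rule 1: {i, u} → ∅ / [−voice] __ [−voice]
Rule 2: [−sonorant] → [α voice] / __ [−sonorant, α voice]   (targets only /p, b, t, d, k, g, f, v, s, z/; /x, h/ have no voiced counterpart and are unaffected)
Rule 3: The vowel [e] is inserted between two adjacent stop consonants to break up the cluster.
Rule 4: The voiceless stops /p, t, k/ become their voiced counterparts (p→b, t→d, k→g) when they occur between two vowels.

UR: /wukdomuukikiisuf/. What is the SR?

Rule 1 (high vowel syncope): /i/ is a high vowel flanked by voiceless consonants /k/ and /k/, so it deletes. /u/ is a high vowel flanked by voiceless consonants /s/ and /f/, so it deletes. /wukdomuukikiisuf/ → wukdomuukkiisf.
Rule 2 (regressive voicing assimilation): /k/ precedes the voiced obstruent /d/, so it voices to [g] by assimilation. /wukdomuukkiisf/ → wugdomuukkiisf.
Rule 3 (stop-cluster e-epenthesis): /g/ and /d/ form a stop–stop cluster, so [e] is inserted between them. /k/ and /k/ form a stop–stop cluster, so [e] is inserted between them. /wugdomuukkiisf/ → wugedomuukekiisf.
Rule 4 (intervocalic voicing): /k/ is a voiceless stop between vowels /u/ and /e/, so it voices to [g]. /k/ is a voiceless stop between vowels /e/ and /i/, so it voices to [g]. /wugedomuukekiisf/ → wugedomuugegiisf.

wugedomuugegiisf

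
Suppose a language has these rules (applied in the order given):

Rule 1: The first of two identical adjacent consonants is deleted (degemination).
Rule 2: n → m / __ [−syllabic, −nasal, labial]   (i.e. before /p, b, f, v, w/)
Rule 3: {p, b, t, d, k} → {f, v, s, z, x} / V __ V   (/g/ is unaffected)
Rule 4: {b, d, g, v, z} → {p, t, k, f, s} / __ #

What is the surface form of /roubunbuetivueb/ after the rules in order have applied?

Rule 1 (degemination): no segment meets the environment; /roubunbuetivueb/ is unchanged.
Rule 2 (nasal place assimilation): /n/ precedes the labial consonant /b/, so it assimilates in place to [m]. /roubunbuetivueb/ → roubumbuetivueb.
Rule 3 (intervocalic spirantization): /b/ is a stop between vowels /u/ and /u/, so it spirantizes to the fricative [v]. /t/ is a stop between vowels /e/ and /i/, so it spirantizes to the fricative [s]. /roubumbuetivueb/ → rouvumbuesivueb.
Rule 4 (final devoicing): /b/ is a voiced obstruent in word-final position, so it devoices to [p]. /rouvumbuesivueb/ → rouvumbuesivuep.

rouvumbuesivuep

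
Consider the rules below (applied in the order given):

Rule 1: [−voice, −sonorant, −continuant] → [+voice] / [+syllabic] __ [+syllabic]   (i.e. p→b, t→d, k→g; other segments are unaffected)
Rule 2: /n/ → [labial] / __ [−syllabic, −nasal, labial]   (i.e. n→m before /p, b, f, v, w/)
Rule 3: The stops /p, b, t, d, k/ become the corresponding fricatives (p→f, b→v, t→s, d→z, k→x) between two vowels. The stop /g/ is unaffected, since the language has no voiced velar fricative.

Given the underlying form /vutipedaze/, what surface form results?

Rule 1 (intervocalic voicing): /t/ is a voiceless stop between vowels /u/ and /i/, so it voices to [d]. /p/ is a voiceless stop between vowels /i/ and /e/, so it voices to [b]. /vutipedaze/ → vudibedaze.
Rule 2 (nasal place assimilation): no segment meets the environment; /vudibedaze/ is unchanged.
Rule 3 (intervocalic spirantization): /d/ is a stop between vowels /u/ and /i/, so it spirantizes to the fricative [z]. /b/ is a stop between vowels /i/ and /e/, so it spirantizes to the fricative [v]. /d/ is a stop between vowels /e/ and /a/, so it spirantizes to the fricative [z]. /vudibedaze/ → vuzivezaze.

vuzivezaze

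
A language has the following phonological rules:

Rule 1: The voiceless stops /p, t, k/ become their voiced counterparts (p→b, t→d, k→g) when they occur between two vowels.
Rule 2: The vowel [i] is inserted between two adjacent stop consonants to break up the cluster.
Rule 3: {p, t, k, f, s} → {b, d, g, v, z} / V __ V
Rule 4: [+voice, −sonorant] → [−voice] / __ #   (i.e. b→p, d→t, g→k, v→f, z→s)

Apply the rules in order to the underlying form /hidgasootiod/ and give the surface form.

hidigazoodiot

Rule 1 (intervocalic voicing): /t/ is a voiceless stop between vowels /o/ and /i/, so it voices to [d]. /hidgasootiod/ → hidgasoodiod.
Rule 2 (stop-cluster i-epenthesis): /d/ and /g/ form a stop–stop cluster, so [i] is inserted between them. /hidgasoodiod/ → hidigasoodiod.
Rule 3 (intervocalic voicing): /s/ is a voiceless obstruent between vowels /a/ and /o/, so it voices to [z]. /hidigasoodiod/ → hidigazoodiod.
Rule 4 (final devoicing): /d/ is a voiced obstruent in word-final position, so it devoices to [t]. /hidigazoodiod/ → hidigazoodiot.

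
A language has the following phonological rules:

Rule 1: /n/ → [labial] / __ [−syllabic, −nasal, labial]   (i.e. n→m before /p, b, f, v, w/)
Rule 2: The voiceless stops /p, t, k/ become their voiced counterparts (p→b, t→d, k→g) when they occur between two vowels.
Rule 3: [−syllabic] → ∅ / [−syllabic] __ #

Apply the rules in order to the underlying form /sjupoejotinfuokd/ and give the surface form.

Rule 1 (nasal place assimilation): /n/ precedes the labial consonant /f/, so it assimilates in place to [m]. /sjupoejotinfuokd/ → sjupoejotimfuokd.
Rule 2 (intervocalic voicing): /p/ is a voiceless stop between vowels /u/ and /o/, so it voices to [b]. /t/ is a voiceless stop between vowels /o/ and /i/, so it voices to [d]. /sjupoejotimfuokd/ → sjuboejodimfuokd.
Rule 3 (final cluster simplification): /d/ is the second consonant of a word-final cluster /kd/, so it deletes. /sjuboejodimfuokd/ → sjuboejodimfuok.

sjuboejodimfuok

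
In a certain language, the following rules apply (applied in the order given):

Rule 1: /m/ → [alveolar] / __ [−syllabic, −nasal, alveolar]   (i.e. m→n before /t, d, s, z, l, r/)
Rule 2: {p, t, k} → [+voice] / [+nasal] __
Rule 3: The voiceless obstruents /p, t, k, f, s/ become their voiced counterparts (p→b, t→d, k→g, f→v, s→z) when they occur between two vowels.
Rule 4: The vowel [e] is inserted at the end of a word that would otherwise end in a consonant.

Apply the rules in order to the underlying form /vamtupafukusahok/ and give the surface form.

Rule 1 (nasal place assimilation): /m/ precedes the alveolar consonant /t/, so it assimilates in place to [n]. /vamtupafukusahok/ → vantupafukusahok.
Rule 2 (post-nasal voicing): /t/ is a voiceless stop immediately after the nasal /n/, so it voices to [d]. /vantupafukusahok/ → vandupafukusahok.
Rule 3 (intervocalic voicing): /p/ is a voiceless obstruent between vowels /u/ and /a/, so it voices to [b]. /f/ is a voiceless obstruent between vowels /a/ and /u/, so it voices to [v]. /k/ is a voiceless obstruent between vowels /u/ and /u/, so it voices to [g]. /s/ is a voiceless obstruent between vowels /u/ and /a/, so it voices to [z]. /vandupafukusahok/ → vandubavuguzahok.
Rule 4 (final e-epenthesis): the form ends in the consonant /k/, so [e] is inserted word-finally. /vandubavuguzahok/ → vandubavuguzahoke.

vandubavuguzahoke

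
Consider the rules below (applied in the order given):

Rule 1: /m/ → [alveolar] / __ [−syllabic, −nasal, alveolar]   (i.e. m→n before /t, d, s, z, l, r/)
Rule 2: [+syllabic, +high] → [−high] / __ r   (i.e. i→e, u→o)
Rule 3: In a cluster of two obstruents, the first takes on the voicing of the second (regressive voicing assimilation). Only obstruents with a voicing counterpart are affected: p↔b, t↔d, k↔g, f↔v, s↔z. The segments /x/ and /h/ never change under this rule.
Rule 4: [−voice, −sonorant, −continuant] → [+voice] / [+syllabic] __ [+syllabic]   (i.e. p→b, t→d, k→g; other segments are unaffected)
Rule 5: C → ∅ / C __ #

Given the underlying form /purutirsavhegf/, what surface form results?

porudersafhek

Rule 1 (nasal place assimilation): no segment meets the environment; /purutirsavhegf/ is unchanged.
Rule 2 (pre-rhotic lowering): /u/ is a high vowel immediately before /r/, so it lowers to [o]. /i/ is a high vowel immediately before /r/, so it lowers to [e]. /purutirsavhegf/ → porutersavhegf.
Rule 3 (regressive voicing assimilation): /v/ precedes the voiceless obstruent /h/, so it devoices to [f] by assimilation. /g/ precedes the voiceless obstruent /f/, so it devoices to [k] by assimilation. /porutersavhegf/ → porutersafhekf.
Rule 4 (intervocalic voicing): /t/ is a voiceless stop between vowels /u/ and /e/, so it voices to [d]. /porutersafhekf/ → porudersafhekf.
Rule 5 (final cluster simplification): /f/ is the second consonant of a word-final cluster /kf/, so it deletes. /porudersafhekf/ → porudersafhek.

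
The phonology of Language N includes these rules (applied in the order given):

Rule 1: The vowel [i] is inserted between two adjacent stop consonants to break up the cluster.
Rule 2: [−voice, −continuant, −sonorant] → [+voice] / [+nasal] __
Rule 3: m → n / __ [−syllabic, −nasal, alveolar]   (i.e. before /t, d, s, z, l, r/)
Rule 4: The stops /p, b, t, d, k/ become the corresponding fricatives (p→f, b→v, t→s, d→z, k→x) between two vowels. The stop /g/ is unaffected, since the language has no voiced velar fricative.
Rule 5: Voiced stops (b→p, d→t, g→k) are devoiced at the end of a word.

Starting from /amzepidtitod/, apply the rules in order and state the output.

anzefizisisot

Rule 1 (stop-cluster i-epenthesis): /d/ and /t/ form a stop–stop cluster, so [i] is inserted between them. /amzepidtitod/ → amzepidititod.
Rule 2 (post-nasal voicing): no segment meets the environment; /amzepidititod/ is unchanged.
Rule 3 (nasal place assimilation): /m/ precedes the alveolar consonant /z/, so it assimilates in place to [n]. /amzepidititod/ → anzepidititod.
Rule 4 (intervocalic spirantization): /p/ is a stop between vowels /e/ and /i/, so it spirantizes to the fricative [f]. /d/ is a stop between vowels /i/ and /i/, so it spirantizes to the fricative [z]. /t/ is a stop between vowels /i/ and /i/, so it spirantizes to the fricative [s]. /t/ is a stop between vowels /i/ and /o/, so it spirantizes to the fricative [s]. /anzepidititod/ → anzefizisisod.
Rule 5 (final devoicing): /d/ is a voiced stop in word-final position, so it devoices to [t]. /anzefizisisod/ → anzefizisisot.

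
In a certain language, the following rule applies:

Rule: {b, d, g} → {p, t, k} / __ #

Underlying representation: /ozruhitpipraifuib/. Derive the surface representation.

ozruhitpipraifuip

/b/ is a voiced stop in word-final position, so it devoices to [p].
Surface form: [ozruhitpipraifuip].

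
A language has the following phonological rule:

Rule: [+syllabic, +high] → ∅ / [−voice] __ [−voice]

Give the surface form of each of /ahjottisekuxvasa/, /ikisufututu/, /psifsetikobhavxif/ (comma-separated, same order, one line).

ahjottsekxvasa, iksfttu, psfsetkobhavxf

/ahjottisekuxvasa/: /i/ is a high vowel flanked by voiceless consonants /t/ and /s/, so it deletes. /u/ is a high vowel flanked by voiceless consonants /k/ and /x/, so it deletes. → [ahjottsekxvasa].
/ikisufututu/: /i/ is a high vowel flanked by voiceless consonants /k/ and /s/, so it deletes. /u/ is a high vowel flanked by voiceless consonants /s/ and /f/, so it deletes. /u/ is a high vowel flanked by voiceless consonants /f/ and /t/, so it deletes. /u/ is a high vowel flanked by voiceless consonants /t/ and /t/, so it deletes. → [iksfttu].
/psifsetikobhavxif/: /i/ is a high vowel flanked by voiceless consonants /s/ and /f/, so it deletes. /i/ is a high vowel flanked by voiceless consonants /t/ and /k/, so it deletes. /i/ is a high vowel flanked by voiceless consonants /x/ and /f/, so it deletes. → [psfsetkobhavxf].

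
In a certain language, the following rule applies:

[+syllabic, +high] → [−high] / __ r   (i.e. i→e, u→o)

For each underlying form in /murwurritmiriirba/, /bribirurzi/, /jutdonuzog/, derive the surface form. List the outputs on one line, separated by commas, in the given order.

/murwurritmiriirba/: /u/ is a high vowel immediately before /r/, so it lowers to [o]. /u/ is a high vowel immediately before /r/, so it lowers to [o]. /i/ is a high vowel immediately before /r/, so it lowers to [e]. /i/ is a high vowel immediately before /r/, so it lowers to [e]. → [morworritmerierba].
/bribirurzi/: /i/ is a high vowel immediately before /r/, so it lowers to [e]. /u/ is a high vowel immediately before /r/, so it lowers to [o]. → [briberorzi].
/jutdonuzog/: the rule's environment is not met; surfaces unchanged as [jutdonuzog].

morworritmerierba, briberorzi, jutdonuzog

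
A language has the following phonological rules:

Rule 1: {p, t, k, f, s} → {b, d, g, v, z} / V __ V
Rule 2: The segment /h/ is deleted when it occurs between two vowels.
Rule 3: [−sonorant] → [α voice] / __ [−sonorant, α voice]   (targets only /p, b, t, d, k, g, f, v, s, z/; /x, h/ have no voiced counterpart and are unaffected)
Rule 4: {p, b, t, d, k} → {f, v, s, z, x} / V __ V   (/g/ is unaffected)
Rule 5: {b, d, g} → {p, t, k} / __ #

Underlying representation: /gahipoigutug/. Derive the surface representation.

Rule 1 (intervocalic voicing): /p/ is a voiceless obstruent between vowels /i/ and /o/, so it voices to [b]. /t/ is a voiceless obstruent between vowels /u/ and /u/, so it voices to [d]. /gahipoigutug/ → gahiboigudug.
Rule 2 (intervocalic h-deletion): /h/ occurs between vowels /a/ and /i/, so it deletes. /gahiboigudug/ → gaiboigudug.
Rule 3 (regressive voicing assimilation): no segment meets the environment; /gaiboigudug/ is unchanged.
Rule 4 (intervocalic spirantization): /b/ is a stop between vowels /i/ and /o/, so it spirantizes to the fricative [v]. /d/ is a stop between vowels /u/ and /u/, so it spirantizes to the fricative [z]. /gaiboigudug/ → gaivoiguzug.
Rule 5 (final devoicing): /g/ is a voiced stop in word-final position, so it devoices to [k]. /gaivoiguzug/ → gaivoiguzuk.

gaivoiguzuk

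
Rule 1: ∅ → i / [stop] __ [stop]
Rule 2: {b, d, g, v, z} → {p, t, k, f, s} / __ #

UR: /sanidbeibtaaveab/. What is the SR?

Rule 1 (stop-cluster i-epenthesis): /d/ and /b/ form a stop–stop cluster, so [i] is inserted between them. /b/ and /t/ form a stop–stop cluster, so [i] is inserted between them. /sanidbeibtaaveab/ → sanidibeibitaaveab.
Rule 2 (final devoicing): /b/ is a voiced obstruent in word-final position, so it devoices to [p]. /sanidibeibitaaveab/ → sanidibeibitaaveap.

sanidibeibitaaveap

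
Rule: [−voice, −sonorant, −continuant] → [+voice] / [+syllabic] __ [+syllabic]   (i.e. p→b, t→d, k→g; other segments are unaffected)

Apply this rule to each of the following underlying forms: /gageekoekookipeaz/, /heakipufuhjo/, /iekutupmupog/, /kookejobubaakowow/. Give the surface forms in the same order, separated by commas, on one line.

/gageekoekookipeaz/: /k/ is a voiceless stop between vowels /e/ and /o/, so it voices to [g]. /k/ is a voiceless stop between vowels /e/ and /o/, so it voices to [g]. /k/ is a voiceless stop between vowels /o/ and /i/, so it voices to [g]. /p/ is a voiceless stop between vowels /i/ and /e/, so it voices to [b]. → [gageegoegoogibeaz].
/heakipufuhjo/: /k/ is a voiceless stop between vowels /a/ and /i/, so it voices to [g]. /p/ is a voiceless stop between vowels /i/ and /u/, so it voices to [b]. → [heagibufuhjo].
/iekutupmupog/: /k/ is a voiceless stop between vowels /e/ and /u/, so it voices to [g]. /t/ is a voiceless stop between vowels /u/ and /u/, so it voices to [d]. /p/ is a voiceless stop between vowels /u/ and /o/, so it voices to [b]. → [iegudupmubog].
/kookejobubaakowow/: /k/ is a voiceless stop between vowels /o/ and /e/, so it voices to [g]. /k/ is a voiceless stop between vowels /a/ and /o/, so it voices to [g]. → [koogejobubaagowow].

gageegoegoogibeaz, heagibufuhjo, iegudupmubog, koogejobubaagowow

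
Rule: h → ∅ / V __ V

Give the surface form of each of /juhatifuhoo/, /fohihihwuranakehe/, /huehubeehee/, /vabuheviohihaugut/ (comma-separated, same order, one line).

/juhatifuhoo/: /h/ occurs between vowels /u/ and /a/, so it deletes. /h/ occurs between vowels /u/ and /o/, so it deletes. → [juatifuoo].
/fohihihwuranakehe/: /h/ occurs between vowels /o/ and /i/, so it deletes. /h/ occurs between vowels /i/ and /i/, so it deletes. /h/ occurs between vowels /e/ and /e/, so it deletes. → [foiihwuranakee].
/huehubeehee/: /h/ occurs between vowels /e/ and /u/, so it deletes. /h/ occurs between vowels /e/ and /e/, so it deletes. → [hueubeeee].
/vabuheviohihaugut/: /h/ occurs between vowels /u/ and /e/, so it deletes. /h/ occurs between vowels /o/ and /i/, so it deletes. /h/ occurs between vowels /i/ and /a/, so it deletes. → [vabuevioiaugut].

juatifuoo, foiihwuranakee, hueubeeee, vabuevioiaugut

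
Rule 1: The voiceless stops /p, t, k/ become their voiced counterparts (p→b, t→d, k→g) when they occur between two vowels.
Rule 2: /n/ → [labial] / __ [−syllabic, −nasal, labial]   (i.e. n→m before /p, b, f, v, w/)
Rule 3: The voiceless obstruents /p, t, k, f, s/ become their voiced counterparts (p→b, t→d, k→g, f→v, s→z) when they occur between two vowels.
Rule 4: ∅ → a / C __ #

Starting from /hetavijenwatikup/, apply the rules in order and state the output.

Rule 1 (intervocalic voicing): /t/ is a voiceless stop between vowels /e/ and /a/, so it voices to [d]. /t/ is a voiceless stop between vowels /a/ and /i/, so it voices to [d]. /k/ is a voiceless stop between vowels /i/ and /u/, so it voices to [g]. /hetavijenwatikup/ → hedavijenwadigup.
Rule 2 (nasal place assimilation): /n/ precedes the labial consonant /w/, so it assimilates in place to [m]. /hedavijenwadigup/ → hedavijemwadigup.
Rule 3 (intervocalic voicing): no segment meets the environment; /hedavijemwadigup/ is unchanged.
Rule 4 (final a-epenthesis): the form ends in the consonant /p/, so [a] is inserted word-finally. /hedavijemwadigup/ → hedavijemwadigupa.

hedavijemwadigupa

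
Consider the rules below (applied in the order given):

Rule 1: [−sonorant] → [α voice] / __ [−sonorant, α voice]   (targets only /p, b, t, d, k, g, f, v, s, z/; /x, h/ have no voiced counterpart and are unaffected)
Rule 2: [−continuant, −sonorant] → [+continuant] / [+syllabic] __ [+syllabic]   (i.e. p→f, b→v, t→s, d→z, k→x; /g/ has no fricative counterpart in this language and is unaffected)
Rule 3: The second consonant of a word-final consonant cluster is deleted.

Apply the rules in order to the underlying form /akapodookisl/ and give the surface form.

axafozooxis

Rule 1 (regressive voicing assimilation): no segment meets the environment; /akapodookisl/ is unchanged.
Rule 2 (intervocalic spirantization): /k/ is a stop between vowels /a/ and /a/, so it spirantizes to the fricative [x]. /p/ is a stop between vowels /a/ and /o/, so it spirantizes to the fricative [f]. /d/ is a stop between vowels /o/ and /o/, so it spirantizes to the fricative [z]. /k/ is a stop between vowels /o/ and /i/, so it spirantizes to the fricative [x]. /akapodookisl/ → axafozooxisl.
Rule 3 (final cluster simplification): /l/ is the second consonant of a word-final cluster /sl/, so it deletes. /axafozooxisl/ → axafozooxis.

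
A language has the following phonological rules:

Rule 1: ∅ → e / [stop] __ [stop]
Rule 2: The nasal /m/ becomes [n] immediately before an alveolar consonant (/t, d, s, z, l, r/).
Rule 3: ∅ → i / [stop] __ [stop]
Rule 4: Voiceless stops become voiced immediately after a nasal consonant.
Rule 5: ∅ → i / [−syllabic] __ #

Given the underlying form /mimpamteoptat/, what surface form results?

Rule 1 (stop-cluster e-epenthesis): /p/ and /t/ form a stop–stop cluster, so [e] is inserted between them. /mimpamteoptat/ → mimpamteopetat.
Rule 2 (nasal place assimilation): /m/ precedes the alveolar consonant /t/, so it assimilates in place to [n]. /mimpamteopetat/ → mimpanteopetat.
Rule 3 (stop-cluster i-epenthesis): no segment meets the environment; /mimpanteopetat/ is unchanged.
Rule 4 (post-nasal voicing): /p/ is a voiceless stop immediately after the nasal /m/, so it voices to [b]. /t/ is a voiceless stop immediately after the nasal /n/, so it voices to [d]. /mimpanteopetat/ → mimbandeopetat.
Rule 5 (final i-epenthesis): the form ends in the consonant /t/, so [i] is inserted word-finally. /mimbandeopetat/ → mimbandeopetati.

mimbandeopetati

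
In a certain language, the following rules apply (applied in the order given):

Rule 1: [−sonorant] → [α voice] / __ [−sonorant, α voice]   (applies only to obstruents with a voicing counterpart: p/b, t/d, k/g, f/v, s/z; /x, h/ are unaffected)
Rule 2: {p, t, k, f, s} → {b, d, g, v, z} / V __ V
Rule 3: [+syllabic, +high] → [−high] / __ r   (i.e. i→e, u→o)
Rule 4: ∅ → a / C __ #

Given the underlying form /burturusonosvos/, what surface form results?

Rule 1 (regressive voicing assimilation): /s/ precedes the voiced obstruent /v/, so it voices to [z] by assimilation. /burturusonosvos/ → burturusonozvos.
Rule 2 (intervocalic voicing): /s/ is a voiceless obstruent between vowels /u/ and /o/, so it voices to [z]. /burturusonozvos/ → burturuzonozvos.
Rule 3 (pre-rhotic lowering): /u/ is a high vowel immediately before /r/, so it lowers to [o]. /u/ is a high vowel immediately before /r/, so it lowers to [o]. /burturuzonozvos/ → bortoruzonozvos.
Rule 4 (final a-epenthesis): the form ends in the consonant /s/, so [a] is inserted word-finally. /bortoruzonozvos/ → bortoruzonozvosa.

bortoruzonozvosa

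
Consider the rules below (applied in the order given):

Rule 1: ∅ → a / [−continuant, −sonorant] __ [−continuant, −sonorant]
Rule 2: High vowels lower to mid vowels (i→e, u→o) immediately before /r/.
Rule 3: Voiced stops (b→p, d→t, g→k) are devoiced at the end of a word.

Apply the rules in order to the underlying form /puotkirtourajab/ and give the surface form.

Rule 1 (stop-cluster a-epenthesis): /t/ and /k/ form a stop–stop cluster, so [a] is inserted between them. /puotkirtourajab/ → puotakirtourajab.
Rule 2 (pre-rhotic lowering): /i/ is a high vowel immediately before /r/, so it lowers to [e]. /u/ is a high vowel immediately before /r/, so it lowers to [o]. /puotakirtourajab/ → puotakertoorajab.
Rule 3 (final devoicing): /b/ is a voiced stop in word-final position, so it devoices to [p]. /puotakertoorajab/ → puotakertoorajap.

puotakertoorajap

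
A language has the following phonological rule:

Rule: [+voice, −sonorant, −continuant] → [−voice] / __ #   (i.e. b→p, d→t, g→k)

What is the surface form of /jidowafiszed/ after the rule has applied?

/d/ is a voiced stop in word-final position, so it devoices to [t].
The other instance of /d/ does not occur in the required environment and remains unchanged.
Surface form: [jidowafiszet].

jidowafiszet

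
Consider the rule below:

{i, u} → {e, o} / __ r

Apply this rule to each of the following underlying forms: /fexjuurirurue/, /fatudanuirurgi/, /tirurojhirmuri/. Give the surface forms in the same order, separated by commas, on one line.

/fexjuurirurue/: /u/ is a high vowel immediately before /r/, so it lowers to [o]. /i/ is a high vowel immediately before /r/, so it lowers to [e]. /u/ is a high vowel immediately before /r/, so it lowers to [o]. → [fexjuorerorue].
/fatudanuirurgi/: /i/ is a high vowel immediately before /r/, so it lowers to [e]. /u/ is a high vowel immediately before /r/, so it lowers to [o]. → [fatudanuerorgi].
/tirurojhirmuri/: /i/ is a high vowel immediately before /r/, so it lowers to [e]. /u/ is a high vowel immediately before /r/, so it lowers to [o]. /i/ is a high vowel immediately before /r/, so it lowers to [e]. /u/ is a high vowel immediately before /r/, so it lowers to [o]. → [terorojhermori].

fexjuorerorue, fatudanuerorgi, terorojhermori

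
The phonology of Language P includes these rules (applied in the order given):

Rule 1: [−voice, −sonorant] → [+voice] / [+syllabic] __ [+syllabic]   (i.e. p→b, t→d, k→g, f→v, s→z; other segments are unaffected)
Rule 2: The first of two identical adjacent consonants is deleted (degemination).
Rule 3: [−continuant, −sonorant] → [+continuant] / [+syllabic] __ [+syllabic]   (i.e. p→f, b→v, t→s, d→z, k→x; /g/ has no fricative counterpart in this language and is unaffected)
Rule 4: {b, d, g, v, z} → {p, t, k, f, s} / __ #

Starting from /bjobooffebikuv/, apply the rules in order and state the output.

Rule 1 (intervocalic voicing): /k/ is a voiceless obstruent between vowels /i/ and /u/, so it voices to [g]. /bjobooffebikuv/ → bjobooffebiguv.
Rule 2 (degemination): /ff/ is a geminate; the first /f/ deletes. /bjobooffebiguv/ → bjoboofebiguv.
Rule 3 (intervocalic spirantization): /b/ is a stop between vowels /o/ and /o/, so it spirantizes to the fricative [v]. /b/ is a stop between vowels /e/ and /i/, so it spirantizes to the fricative [v]. /bjoboofebiguv/ → bjovoofeviguv.
Rule 4 (final devoicing): /v/ is a voiced obstruent in word-final position, so it devoices to [f]. /bjovoofeviguv/ → bjovoofeviguf.

bjovoofeviguf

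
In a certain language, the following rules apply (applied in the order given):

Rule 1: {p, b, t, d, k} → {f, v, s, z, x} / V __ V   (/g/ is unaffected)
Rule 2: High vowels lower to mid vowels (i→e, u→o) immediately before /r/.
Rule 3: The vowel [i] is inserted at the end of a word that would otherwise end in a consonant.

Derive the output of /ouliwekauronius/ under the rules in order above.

ouliwexaoroniusi

Rule 1 (intervocalic spirantization): /k/ is a stop between vowels /e/ and /a/, so it spirantizes to the fricative [x]. /ouliwekauronius/ → ouliwexauronius.
Rule 2 (pre-rhotic lowering): /u/ is a high vowel immediately before /r/, so it lowers to [o]. /ouliwexauronius/ → ouliwexaoronius.
Rule 3 (final i-epenthesis): the form ends in the consonant /s/, so [i] is inserted word-finally. /ouliwexaoronius/ → ouliwexaoroniusi.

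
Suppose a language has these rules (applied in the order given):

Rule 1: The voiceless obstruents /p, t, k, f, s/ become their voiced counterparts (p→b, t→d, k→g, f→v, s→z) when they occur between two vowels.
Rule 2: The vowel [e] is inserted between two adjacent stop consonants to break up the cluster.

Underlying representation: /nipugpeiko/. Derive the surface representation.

nibugepeigo

Rule 1 (intervocalic voicing): /p/ is a voiceless obstruent between vowels /i/ and /u/, so it voices to [b]. /k/ is a voiceless obstruent between vowels /i/ and /o/, so it voices to [g]. /nipugpeiko/ → nibugpeigo.
Rule 2 (stop-cluster e-epenthesis): /g/ and /p/ form a stop–stop cluster, so [e] is inserted between them. /nibugpeigo/ → nibugepeigo.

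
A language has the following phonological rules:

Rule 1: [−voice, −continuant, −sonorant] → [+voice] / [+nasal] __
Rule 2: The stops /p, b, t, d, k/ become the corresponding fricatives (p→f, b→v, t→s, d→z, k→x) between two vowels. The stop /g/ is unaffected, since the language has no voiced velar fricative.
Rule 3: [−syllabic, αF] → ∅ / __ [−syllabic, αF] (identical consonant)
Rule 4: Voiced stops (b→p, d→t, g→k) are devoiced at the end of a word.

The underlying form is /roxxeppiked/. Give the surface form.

roxepixet

Rule 1 (post-nasal voicing): no segment meets the environment; /roxxeppiked/ is unchanged.
Rule 2 (intervocalic spirantization): /k/ is a stop between vowels /i/ and /e/, so it spirantizes to the fricative [x]. /roxxeppiked/ → roxxeppixed.
Rule 3 (degemination): /xx/ is a geminate; the first /x/ deletes. /pp/ is a geminate; the first /p/ deletes. /roxxeppixed/ → roxepixed.
Rule 4 (final devoicing): /d/ is a voiced stop in word-final position, so it devoices to [t]. /roxepixed/ → roxepixet.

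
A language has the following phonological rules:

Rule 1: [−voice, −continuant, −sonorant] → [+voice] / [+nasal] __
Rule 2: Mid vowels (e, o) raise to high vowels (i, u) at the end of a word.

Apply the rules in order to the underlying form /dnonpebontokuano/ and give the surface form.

dnonbebondokuanu

Rule 1 (post-nasal voicing): /p/ is a voiceless stop immediately after the nasal /n/, so it voices to [b]. /t/ is a voiceless stop immediately after the nasal /n/, so it voices to [d]. /dnonpebontokuano/ → dnonbebondokuano.
Rule 2 (final vowel raising): /o/ is a mid vowel in word-final position, so it raises to [u]. /dnonbebondokuano/ → dnonbebondokuanu.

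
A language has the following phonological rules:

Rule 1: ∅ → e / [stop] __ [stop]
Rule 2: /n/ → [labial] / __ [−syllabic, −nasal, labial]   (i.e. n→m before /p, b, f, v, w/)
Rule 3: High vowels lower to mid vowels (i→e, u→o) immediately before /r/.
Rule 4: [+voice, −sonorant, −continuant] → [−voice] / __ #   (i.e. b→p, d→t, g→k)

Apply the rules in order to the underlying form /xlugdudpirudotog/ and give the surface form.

xlugedudeperudotok

Rule 1 (stop-cluster e-epenthesis): /g/ and /d/ form a stop–stop cluster, so [e] is inserted between them. /d/ and /p/ form a stop–stop cluster, so [e] is inserted between them. /xlugdudpirudotog/ → xlugedudepirudotog.
Rule 2 (nasal place assimilation): no segment meets the environment; /xlugedudepirudotog/ is unchanged.
Rule 3 (pre-rhotic lowering): /i/ is a high vowel immediately before /r/, so it lowers to [e]. /xlugedudepirudotog/ → xlugedudeperudotog.
Rule 4 (final devoicing): /g/ is a voiced stop in word-final position, so it devoices to [k]. /xlugedudeperudotog/ → xlugedudeperudotok.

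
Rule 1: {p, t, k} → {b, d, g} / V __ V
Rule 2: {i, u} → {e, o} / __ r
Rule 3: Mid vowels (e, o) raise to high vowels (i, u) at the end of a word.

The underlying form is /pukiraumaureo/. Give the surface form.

pugeraumaoreu

Rule 1 (intervocalic voicing): /k/ is a voiceless stop between vowels /u/ and /i/, so it voices to [g]. /pukiraumaureo/ → pugiraumaureo.
Rule 2 (pre-rhotic lowering): /i/ is a high vowel immediately before /r/, so it lowers to [e]. /u/ is a high vowel immediately before /r/, so it lowers to [o]. /pugiraumaureo/ → pugeraumaoreo.
Rule 3 (final vowel raising): /o/ is a mid vowel in word-final position, so it raises to [u]. /pugeraumaoreo/ → pugeraumaoreu.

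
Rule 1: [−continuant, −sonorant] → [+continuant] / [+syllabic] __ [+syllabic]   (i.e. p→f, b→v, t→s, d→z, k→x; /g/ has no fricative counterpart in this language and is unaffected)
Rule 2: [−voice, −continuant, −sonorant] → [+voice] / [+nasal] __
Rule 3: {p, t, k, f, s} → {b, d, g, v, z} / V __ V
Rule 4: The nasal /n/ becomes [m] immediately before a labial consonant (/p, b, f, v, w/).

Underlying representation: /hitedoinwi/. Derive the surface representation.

hizezoimwi

Rule 1 (intervocalic spirantization): /t/ is a stop between vowels /i/ and /e/, so it spirantizes to the fricative [s]. /d/ is a stop between vowels /e/ and /o/, so it spirantizes to the fricative [z]. /hitedoinwi/ → hisezoinwi.
Rule 2 (post-nasal voicing): no segment meets the environment; /hisezoinwi/ is unchanged.
Rule 3 (intervocalic voicing): /s/ is a voiceless obstruent between vowels /i/ and /e/, so it voices to [z]. /hisezoinwi/ → hizezoinwi.
Rule 4 (nasal place assimilation): /n/ precedes the labial consonant /w/, so it assimilates in place to [m]. /hizezoinwi/ → hizezoimwi.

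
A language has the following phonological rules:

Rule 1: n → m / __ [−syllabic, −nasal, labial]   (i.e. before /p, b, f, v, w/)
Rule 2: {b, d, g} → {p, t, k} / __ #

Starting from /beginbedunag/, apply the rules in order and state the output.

Rule 1 (nasal place assimilation): /n/ precedes the labial consonant /b/, so it assimilates in place to [m]. /beginbedunag/ → begimbedunag.
Rule 2 (final devoicing): /g/ is a voiced stop in word-final position, so it devoices to [k]. /begimbedunag/ → begimbedunak.

begimbedunak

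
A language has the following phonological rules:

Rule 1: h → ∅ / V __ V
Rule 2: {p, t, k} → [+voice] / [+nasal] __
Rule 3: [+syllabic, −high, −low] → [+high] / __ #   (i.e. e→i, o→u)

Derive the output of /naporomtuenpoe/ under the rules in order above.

naporomduenboi

Rule 1 (intervocalic h-deletion): no segment meets the environment; /naporomtuenpoe/ is unchanged.
Rule 2 (post-nasal voicing): /t/ is a voiceless stop immediately after the nasal /m/, so it voices to [d]. /p/ is a voiceless stop immediately after the nasal /n/, so it voices to [b]. /naporomtuenpoe/ → naporomduenboe.
Rule 3 (final vowel raising): /e/ is a mid vowel in word-final position, so it raises to [i]. /naporomduenboe/ → naporomduenboi.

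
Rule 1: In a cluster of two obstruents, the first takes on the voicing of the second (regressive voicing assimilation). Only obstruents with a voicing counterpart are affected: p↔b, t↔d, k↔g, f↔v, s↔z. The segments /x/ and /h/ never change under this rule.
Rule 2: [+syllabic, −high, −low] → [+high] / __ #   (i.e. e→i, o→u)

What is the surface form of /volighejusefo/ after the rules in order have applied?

volikhejusefu

Rule 1 (regressive voicing assimilation): /g/ precedes the voiceless obstruent /h/, so it devoices to [k] by assimilation. /volighejusefo/ → volikhejusefo.
Rule 2 (final vowel raising): /o/ is a mid vowel in word-final position, so it raises to [u]. /volikhejusefo/ → volikhejusefu.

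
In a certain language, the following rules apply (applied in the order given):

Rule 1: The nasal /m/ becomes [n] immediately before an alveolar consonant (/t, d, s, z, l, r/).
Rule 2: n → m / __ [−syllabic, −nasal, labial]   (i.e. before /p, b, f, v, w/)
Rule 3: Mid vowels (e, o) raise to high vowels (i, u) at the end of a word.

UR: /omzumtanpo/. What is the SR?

onzuntampu

Rule 1 (nasal place assimilation): /m/ precedes the alveolar consonant /z/, so it assimilates in place to [n]. /m/ precedes the alveolar consonant /t/, so it assimilates in place to [n]. /omzumtanpo/ → onzuntanpo.
Rule 2 (nasal place assimilation): /n/ precedes the labial consonant /p/, so it assimilates in place to [m]. /onzuntanpo/ → onzuntampo.
Rule 3 (final vowel raising): /o/ is a mid vowel in word-final position, so it raises to [u]. /onzuntampo/ → onzuntampu.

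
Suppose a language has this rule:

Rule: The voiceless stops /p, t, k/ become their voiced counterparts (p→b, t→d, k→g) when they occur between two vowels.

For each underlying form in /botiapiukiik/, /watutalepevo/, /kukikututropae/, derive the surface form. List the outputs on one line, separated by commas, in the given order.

bodiabiugiik, wadudalebevo, kugigudutrobae

/botiapiukiik/: /t/ is a voiceless stop between vowels /o/ and /i/, so it voices to [d]. /p/ is a voiceless stop between vowels /a/ and /i/, so it voices to [b]. /k/ is a voiceless stop between vowels /u/ and /i/, so it voices to [g]. → [bodiabiugiik].
/watutalepevo/: /t/ is a voiceless stop between vowels /a/ and /u/, so it voices to [d]. /t/ is a voiceless stop between vowels /u/ and /a/, so it voices to [d]. /p/ is a voiceless stop between vowels /e/ and /e/, so it voices to [b]. → [wadudalebevo].
/kukikututropae/: /k/ is a voiceless stop between vowels /u/ and /i/, so it voices to [g]. /k/ is a voiceless stop between vowels /i/ and /u/, so it voices to [g]. /t/ is a voiceless stop between vowels /u/ and /u/, so it voices to [d]. /p/ is a voiceless stop between vowels /o/ and /a/, so it voices to [b]. → [kugigudutrobae].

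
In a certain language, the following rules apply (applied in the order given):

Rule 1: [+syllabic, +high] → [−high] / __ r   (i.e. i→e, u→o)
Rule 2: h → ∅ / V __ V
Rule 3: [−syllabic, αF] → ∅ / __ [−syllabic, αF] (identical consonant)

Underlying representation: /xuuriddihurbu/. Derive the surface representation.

xuoridiorbu

Rule 1 (pre-rhotic lowering): /u/ is a high vowel immediately before /r/, so it lowers to [o]. /u/ is a high vowel immediately before /r/, so it lowers to [o]. /xuuriddihurbu/ → xuoriddihorbu.
Rule 2 (intervocalic h-deletion): /h/ occurs between vowels /i/ and /o/, so it deletes. /xuoriddihorbu/ → xuoriddiorbu.
Rule 3 (degemination): /dd/ is a geminate; the first /d/ deletes. /xuoriddiorbu/ → xuoridiorbu.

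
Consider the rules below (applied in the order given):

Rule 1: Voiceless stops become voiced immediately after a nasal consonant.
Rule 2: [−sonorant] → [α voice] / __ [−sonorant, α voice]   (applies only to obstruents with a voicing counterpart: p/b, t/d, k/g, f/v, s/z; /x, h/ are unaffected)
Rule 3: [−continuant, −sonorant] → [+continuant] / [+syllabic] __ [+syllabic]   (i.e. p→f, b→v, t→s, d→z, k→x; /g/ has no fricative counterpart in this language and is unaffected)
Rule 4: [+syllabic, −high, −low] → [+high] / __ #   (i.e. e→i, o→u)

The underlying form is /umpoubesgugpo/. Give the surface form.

umbouvezgukpu

Rule 1 (post-nasal voicing): /p/ is a voiceless stop immediately after the nasal /m/, so it voices to [b]. /umpoubesgugpo/ → umboubesgugpo.
Rule 2 (regressive voicing assimilation): /s/ precedes the voiced obstruent /g/, so it voices to [z] by assimilation. /g/ precedes the voiceless obstruent /p/, so it devoices to [k] by assimilation. /umboubesgugpo/ → umboubezgukpo.
Rule 3 (intervocalic spirantization): /b/ is a stop between vowels /u/ and /e/, so it spirantizes to the fricative [v]. /umboubezgukpo/ → umbouvezgukpo.
Rule 4 (final vowel raising): /o/ is a mid vowel in word-final position, so it raises to [u]. /umbouvezgukpo/ → umbouvezgukpu.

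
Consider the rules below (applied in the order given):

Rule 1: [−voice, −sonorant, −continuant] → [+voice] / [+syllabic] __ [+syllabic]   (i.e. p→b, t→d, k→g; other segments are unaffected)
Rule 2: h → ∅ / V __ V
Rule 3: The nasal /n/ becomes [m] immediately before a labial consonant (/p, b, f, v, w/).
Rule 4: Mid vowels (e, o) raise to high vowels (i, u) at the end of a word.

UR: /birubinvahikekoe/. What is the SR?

birubimvaigegoi

Rule 1 (intervocalic voicing): /k/ is a voiceless stop between vowels /i/ and /e/, so it voices to [g]. /k/ is a voiceless stop between vowels /e/ and /o/, so it voices to [g]. /birubinvahikekoe/ → birubinvahigegoe.
Rule 2 (intervocalic h-deletion): /h/ occurs between vowels /a/ and /i/, so it deletes. /birubinvahigegoe/ → birubinvaigegoe.
Rule 3 (nasal place assimilation): /n/ precedes the labial consonant /v/, so it assimilates in place to [m]. /birubinvaigegoe/ → birubimvaigegoe.
Rule 4 (final vowel raising): /e/ is a mid vowel in word-final position, so it raises to [i]. /birubimvaigegoe/ → birubimvaigegoi.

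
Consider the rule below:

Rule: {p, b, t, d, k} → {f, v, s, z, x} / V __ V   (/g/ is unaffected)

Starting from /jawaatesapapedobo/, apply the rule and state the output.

/t/ is a stop between vowels /a/ and /e/, so it spirantizes to the fricative [s].
/p/ is a stop between vowels /a/ and /a/, so it spirantizes to the fricative [f].
/p/ is a stop between vowels /a/ and /e/, so it spirantizes to the fricative [f].
/d/ is a stop between vowels /e/ and /o/, so it spirantizes to the fricative [z].
/b/ is a stop between vowels /o/ and /o/, so it spirantizes to the fricative [v].
Surface form: [jawaasesafafezovo].

jawaasesafafezovo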